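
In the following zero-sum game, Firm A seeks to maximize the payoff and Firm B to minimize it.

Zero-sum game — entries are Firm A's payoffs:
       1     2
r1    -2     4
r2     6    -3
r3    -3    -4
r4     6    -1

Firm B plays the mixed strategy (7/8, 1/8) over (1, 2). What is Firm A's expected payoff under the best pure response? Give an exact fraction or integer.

41/8

r1: (-2)·(7/8) + (4)·(1/8) = -5/4.
r2: (6)·(7/8) + (-3)·(1/8) = 39/8.
r3: (-3)·(7/8) + (-4)·(1/8) = -25/8.
r4: (6)·(7/8) + (-1)·(1/8) = 41/8.
The best pure response is r4 with expected payoff 41/8.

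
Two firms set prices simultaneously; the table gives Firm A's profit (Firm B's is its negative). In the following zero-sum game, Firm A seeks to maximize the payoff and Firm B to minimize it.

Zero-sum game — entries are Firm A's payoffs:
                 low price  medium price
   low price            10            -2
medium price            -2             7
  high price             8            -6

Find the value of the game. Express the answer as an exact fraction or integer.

22/7

Row high price is strictly dominated by row low price, so Firm A never plays it.
The remaining 2×2 game on (low price, medium price) × (low price, medium price) has no saddle point. Let Firm A play low price with probability p; indifference gives 10p − 2(1−p) = −2p + 7(1−p), so p = 3/7.
Similarly Firm B's optimal q on low price is 3/7, and the value is 10·(3/7) + (-2)·(4/7) = 22/7.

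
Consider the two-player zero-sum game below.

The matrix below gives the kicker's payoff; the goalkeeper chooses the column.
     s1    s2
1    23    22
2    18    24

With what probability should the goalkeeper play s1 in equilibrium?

Row minima are 22 and 18, so the kicker's maximin is 22; column maxima are 23 and 24, so the goalkeeper's minimax is 23. These differ, so the equilibrium is in mixed strategies.
Let the goalkeeper play s1 with probability q. The kicker is indifferent when 23q + 22(1−q) = 18q + 24(1−q), giving q = 2/7.

2/7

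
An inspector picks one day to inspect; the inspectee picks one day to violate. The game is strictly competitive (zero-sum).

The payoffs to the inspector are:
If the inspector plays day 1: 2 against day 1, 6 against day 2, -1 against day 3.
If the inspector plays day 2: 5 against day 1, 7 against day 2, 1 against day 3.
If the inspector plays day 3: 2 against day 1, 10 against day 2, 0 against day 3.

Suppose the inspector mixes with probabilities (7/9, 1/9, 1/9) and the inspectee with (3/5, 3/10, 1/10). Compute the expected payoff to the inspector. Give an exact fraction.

Against (3/5, 3/10, 1/10), each row's expected payoff is day 1: 29/10; day 2: 26/5; day 3: 21/5.
Taking the (7/9, 1/9, 1/9)-weighted average: (7/9)·(29/10) + (1/9)·(26/5) + (1/9)·(21/5) = 33/10.

33/10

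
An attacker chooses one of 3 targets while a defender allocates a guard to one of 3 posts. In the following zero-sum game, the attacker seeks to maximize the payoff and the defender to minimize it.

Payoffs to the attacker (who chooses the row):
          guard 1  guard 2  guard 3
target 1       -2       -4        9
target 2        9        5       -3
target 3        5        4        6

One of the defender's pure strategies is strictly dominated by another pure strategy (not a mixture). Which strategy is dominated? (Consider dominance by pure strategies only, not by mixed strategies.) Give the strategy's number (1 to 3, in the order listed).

1

The defender prefers columns that give the attacker less. Compare guard 1 with guard 2: -4 < -2, 5 < 9, 4 < 5.
So guard 2 strictly dominates guard 1 for the defender; guard 1 is strictly dominated.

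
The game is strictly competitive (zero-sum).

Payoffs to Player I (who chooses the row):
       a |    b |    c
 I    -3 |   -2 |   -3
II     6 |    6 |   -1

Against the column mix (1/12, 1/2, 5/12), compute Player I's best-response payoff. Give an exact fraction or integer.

I: (-3)·(1/12) + (-2)·(1/2) + (-3)·(5/12) = -5/2.
II: (6)·(1/12) + (6)·(1/2) + (-1)·(5/12) = 37/12.
The best pure response is II with expected payoff 37/12.

37/12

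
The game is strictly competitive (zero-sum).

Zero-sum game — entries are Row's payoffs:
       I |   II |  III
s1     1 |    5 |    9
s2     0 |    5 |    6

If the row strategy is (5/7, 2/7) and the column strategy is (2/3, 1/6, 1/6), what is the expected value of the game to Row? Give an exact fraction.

8/3

Against (2/3, 1/6, 1/6), each row's expected payoff is s1: 3; s2: 11/6.
Taking the (5/7, 2/7)-weighted average: (5/7)·(3) + (2/7)·(11/6) = 8/3.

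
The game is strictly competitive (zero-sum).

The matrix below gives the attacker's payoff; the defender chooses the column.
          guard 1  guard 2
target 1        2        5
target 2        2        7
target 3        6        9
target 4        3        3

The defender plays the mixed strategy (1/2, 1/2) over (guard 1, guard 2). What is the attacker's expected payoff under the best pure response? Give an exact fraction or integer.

target 1: (2)·(1/2) + (5)·(1/2) = 7/2.
target 2: (2)·(1/2) + (7)·(1/2) = 9/2.
target 3: (6)·(1/2) + (9)·(1/2) = 15/2.
target 4: (3)·(1/2) + (3)·(1/2) = 3.
The best pure response is target 3 with expected payoff 15/2.

15/2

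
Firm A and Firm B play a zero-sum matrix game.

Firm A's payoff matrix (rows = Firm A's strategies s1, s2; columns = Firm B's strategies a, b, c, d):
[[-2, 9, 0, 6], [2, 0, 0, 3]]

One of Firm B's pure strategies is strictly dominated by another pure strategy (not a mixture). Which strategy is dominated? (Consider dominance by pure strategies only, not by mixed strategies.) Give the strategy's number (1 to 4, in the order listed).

Firm B prefers columns that give Firm A less. Compare d with a: -2 < 6, 2 < 3.
So a strictly dominates d for Firm B; d is strictly dominated.

4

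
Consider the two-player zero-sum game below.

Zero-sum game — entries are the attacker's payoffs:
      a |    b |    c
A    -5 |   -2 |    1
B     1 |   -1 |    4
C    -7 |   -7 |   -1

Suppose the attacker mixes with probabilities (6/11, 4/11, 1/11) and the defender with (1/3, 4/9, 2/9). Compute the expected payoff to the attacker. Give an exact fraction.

-149/99

Against (1/3, 4/9, 2/9), each row's expected payoff is A: -7/3; B: 7/9; C: -17/3.
Taking the (6/11, 4/11, 1/11)-weighted average: (6/11)·(-7/3) + (4/11)·(7/9) + (1/11)·(-17/3) = -149/99.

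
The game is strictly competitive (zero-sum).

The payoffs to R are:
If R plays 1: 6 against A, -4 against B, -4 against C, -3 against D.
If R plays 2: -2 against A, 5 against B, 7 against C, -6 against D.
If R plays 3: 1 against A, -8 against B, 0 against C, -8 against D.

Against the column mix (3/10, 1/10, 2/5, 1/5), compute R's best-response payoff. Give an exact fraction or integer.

1: (6)·(3/10) + (-4)·(1/10) + (-4)·(2/5) + (-3)·(1/5) = -4/5.
2: (-2)·(3/10) + (5)·(1/10) + (7)·(2/5) + (-6)·(1/5) = 3/2.
3: (1)·(3/10) + (-8)·(1/10) + (0)·(2/5) + (-8)·(1/5) = -21/10.
The best pure response is 2 with expected payoff 3/2.

3/2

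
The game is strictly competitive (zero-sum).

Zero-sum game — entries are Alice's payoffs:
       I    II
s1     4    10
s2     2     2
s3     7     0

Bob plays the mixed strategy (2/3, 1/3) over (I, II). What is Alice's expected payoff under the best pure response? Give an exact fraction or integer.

6

s1: (4)·(2/3) + (10)·(1/3) = 6.
s2: (2)·(2/3) + (2)·(1/3) = 2.
s3: (7)·(2/3) + (0)·(1/3) = 14/3.
The best pure response is s1 with expected payoff 6.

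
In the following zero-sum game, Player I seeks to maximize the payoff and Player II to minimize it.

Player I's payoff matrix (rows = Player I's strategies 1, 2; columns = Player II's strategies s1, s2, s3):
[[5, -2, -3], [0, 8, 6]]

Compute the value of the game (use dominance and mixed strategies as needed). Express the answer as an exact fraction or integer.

15/7

Column s2 is strictly dominated by s3 for Player II (it gives Player I more in every row).
The remaining 2×2 game on (1, 2) × (s1, s3) has no saddle point. Let Player I play 1 with probability p; indifference gives 5p = −3p + 6(1−p), so p = 3/7.
Similarly Player II's optimal q on s1 is 9/14, and the value is 5·(9/14) + (-3)·(5/14) = 15/7.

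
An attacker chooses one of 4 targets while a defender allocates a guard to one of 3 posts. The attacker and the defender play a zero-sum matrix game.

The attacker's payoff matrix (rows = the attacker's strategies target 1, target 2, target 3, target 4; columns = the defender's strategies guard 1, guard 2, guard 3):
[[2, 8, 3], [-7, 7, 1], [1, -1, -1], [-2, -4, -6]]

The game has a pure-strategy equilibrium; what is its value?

2

Row minima: 2, -7, -1, -6 → the attacker's maximin is 2.
Column maxima: 2, 8, 3 → the defender's minimax is 2.
They coincide at (target 1, guard 1), so the value is 2.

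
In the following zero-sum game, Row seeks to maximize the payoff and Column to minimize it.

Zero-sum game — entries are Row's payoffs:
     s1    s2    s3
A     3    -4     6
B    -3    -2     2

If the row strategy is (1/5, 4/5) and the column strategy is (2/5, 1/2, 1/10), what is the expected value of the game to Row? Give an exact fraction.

Against (2/5, 1/2, 1/10), each row's expected payoff is A: -1/5; B: -2.
Taking the (1/5, 4/5)-weighted average: (1/5)·(-1/5) + (4/5)·(-2) = -41/25.

-41/25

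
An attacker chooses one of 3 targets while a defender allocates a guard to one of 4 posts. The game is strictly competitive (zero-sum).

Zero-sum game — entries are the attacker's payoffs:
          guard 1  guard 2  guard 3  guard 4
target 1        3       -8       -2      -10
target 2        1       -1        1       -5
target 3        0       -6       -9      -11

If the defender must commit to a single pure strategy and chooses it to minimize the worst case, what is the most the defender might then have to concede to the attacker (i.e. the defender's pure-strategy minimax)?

The worst case (largest entry) in each column is guard 1: 3, guard 2: -1, guard 3: 1, guard 4: -5.
The best (smallest) of these is -5.

-5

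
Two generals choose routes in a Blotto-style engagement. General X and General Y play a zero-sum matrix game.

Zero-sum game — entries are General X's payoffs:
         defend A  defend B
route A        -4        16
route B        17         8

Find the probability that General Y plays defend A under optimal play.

8/29

Row minima are -4 and 8, so General X's maximin is 8; column maxima are 17 and 16, so General Y's minimax is 16. These differ, so the equilibrium is in mixed strategies.
Let General Y play defend A with probability q. General X is indifferent when −4q + 16(1−q) = 17q + 8(1−q), giving q = 8/29.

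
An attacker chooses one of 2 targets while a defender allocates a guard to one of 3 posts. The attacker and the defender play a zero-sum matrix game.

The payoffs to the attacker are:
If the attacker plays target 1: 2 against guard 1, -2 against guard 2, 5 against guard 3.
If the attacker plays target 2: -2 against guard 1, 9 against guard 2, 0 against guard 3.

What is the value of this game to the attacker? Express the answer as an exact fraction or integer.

Column guard 3 is strictly dominated by guard 1 for the defender (it gives the attacker more in every row).
The remaining 2×2 game on (target 1, target 2) × (guard 1, guard 2) has no saddle point. Let the attacker play target 1 with probability p; indifference gives 2p − 2(1−p) = −2p + 9(1−p), so p = 11/15.
Similarly the defender's optimal q on guard 1 is 11/15, and the value is 2·(11/15) + (-2)·(4/15) = 14/15.

14/15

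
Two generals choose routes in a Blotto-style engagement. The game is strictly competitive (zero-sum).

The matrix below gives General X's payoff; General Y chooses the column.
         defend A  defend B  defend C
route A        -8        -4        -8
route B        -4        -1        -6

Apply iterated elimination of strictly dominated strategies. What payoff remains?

Column defend B is strictly dominated by defend A for General Y (-8<-4, -4<-1); eliminate defend B.
Row route A is strictly dominated by row route B (-4>-8, -6>-8); eliminate route A.
Column defend A is strictly dominated by defend C for General Y (-6<-4); eliminate defend A.
Only (route B, defend C) remains, with payoff -6.

-6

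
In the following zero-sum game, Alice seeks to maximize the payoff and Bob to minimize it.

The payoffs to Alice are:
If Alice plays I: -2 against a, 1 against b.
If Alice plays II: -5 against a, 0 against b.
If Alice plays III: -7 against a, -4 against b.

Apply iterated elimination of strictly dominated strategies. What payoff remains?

-2

Column b is strictly dominated by a for Bob (-2<1, -5<0, -7<-4); eliminate b.
Row II is strictly dominated by row I (-2>-5); eliminate II.
Row III is strictly dominated by row I (-2>-7); eliminate III.
Only (I, a) remains, with payoff -2.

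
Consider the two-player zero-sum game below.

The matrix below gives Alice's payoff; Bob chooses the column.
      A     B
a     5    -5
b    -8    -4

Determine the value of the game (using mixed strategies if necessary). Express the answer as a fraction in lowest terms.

Row minima are -5 and -8, so Alice's maximin is -5; column maxima are 5 and -4, so Bob's minimax is -4. These differ, so the equilibrium is in mixed strategies.
Let Alice play a with probability p. Bob is indifferent when 5p − 8(1−p) = −5p − 4(1−p), giving p = 2/7.
Let Bob play A with probability q. Alice is indifferent when 5q − 5(1−q) = −8q − 4(1−q), giving q = 1/14.
The value is 5·(1/14) + (-5)·(13/14) = -30/7.

-30/7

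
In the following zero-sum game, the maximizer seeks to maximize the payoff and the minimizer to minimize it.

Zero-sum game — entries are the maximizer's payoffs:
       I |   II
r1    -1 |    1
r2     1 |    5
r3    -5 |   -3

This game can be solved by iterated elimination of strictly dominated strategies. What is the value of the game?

Column II is strictly dominated by I for the minimizer (-1<1, 1<5, -5<-3); eliminate II.
Row r1 is strictly dominated by row r2 (1>-1); eliminate r1.
Row r3 is strictly dominated by row r2 (1>-5); eliminate r3.
Only (r2, I) remains, with payoff 1.

1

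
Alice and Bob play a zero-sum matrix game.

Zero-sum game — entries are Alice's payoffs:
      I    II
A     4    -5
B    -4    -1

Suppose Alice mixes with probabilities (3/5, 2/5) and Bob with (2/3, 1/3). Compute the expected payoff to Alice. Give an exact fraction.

Against (2/3, 1/3), each row's expected payoff is A: 1; B: -3.
Taking the (3/5, 2/5)-weighted average: (3/5)·(1) + (2/5)·(-3) = -3/5.

-3/5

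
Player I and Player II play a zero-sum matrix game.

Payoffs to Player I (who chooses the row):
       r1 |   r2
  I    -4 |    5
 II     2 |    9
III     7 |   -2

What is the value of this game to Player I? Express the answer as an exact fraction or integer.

67/16

Row I is strictly dominated by row II, so Player I never plays it.
The remaining 2×2 game on (II, III) × (r1, r2) has no saddle point. Let Player I play II with probability p; indifference gives 2p + 7(1−p) = 9p − 2(1−p), so p = 9/16.
Similarly Player II's optimal q on r1 is 11/16, and the value is 2·(11/16) + (9)·(5/16) = 67/16.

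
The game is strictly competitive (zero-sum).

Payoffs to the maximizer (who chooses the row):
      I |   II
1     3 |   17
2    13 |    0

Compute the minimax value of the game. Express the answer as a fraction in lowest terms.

221/27

Row minima are 3 and 0, so the maximizer's maximin is 3; column maxima are 13 and 17, so the minimizer's minimax is 13. These differ, so the equilibrium is in mixed strategies.
Let the maximizer play 1 with probability p. The minimizer is indifferent when 3p + 13(1−p) = 17p, giving p = 13/27.
Let the minimizer play I with probability q. The maximizer is indifferent when 3q + 17(1−q) = 13q, giving q = 17/27.
The value is 3·(17/27) + (17)·(10/27) = 221/27.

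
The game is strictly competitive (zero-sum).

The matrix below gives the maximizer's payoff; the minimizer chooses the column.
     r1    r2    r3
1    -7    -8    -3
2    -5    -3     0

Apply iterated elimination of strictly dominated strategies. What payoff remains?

-5

Column r3 is strictly dominated by r1 for the minimizer (-7<-3, -5<0); eliminate r3.
Row 1 is strictly dominated by row 2 (-5>-7, -3>-8); eliminate 1.
Column r2 is strictly dominated by r1 for the minimizer (-5<-3); eliminate r2.
Only (2, r1) remains, with payoff -5.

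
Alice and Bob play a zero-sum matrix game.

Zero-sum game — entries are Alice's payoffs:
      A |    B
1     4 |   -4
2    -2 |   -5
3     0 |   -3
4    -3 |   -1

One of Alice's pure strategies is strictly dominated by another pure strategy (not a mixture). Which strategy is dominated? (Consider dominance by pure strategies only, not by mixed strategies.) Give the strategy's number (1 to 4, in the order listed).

Compare 2 with 1: 4 > -2, -4 > -5.
So 1 strictly dominates 2 for Alice; 2 is strictly dominated.

2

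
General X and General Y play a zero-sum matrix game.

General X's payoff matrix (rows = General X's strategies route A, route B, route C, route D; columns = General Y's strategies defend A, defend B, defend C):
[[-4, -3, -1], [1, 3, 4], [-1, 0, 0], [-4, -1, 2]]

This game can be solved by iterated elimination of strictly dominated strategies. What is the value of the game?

1

Row route D is strictly dominated by row route B (1>-4, 3>-1, 4>2); eliminate route D.
Column defend B is strictly dominated by defend A for General Y (-4<-3, 1<3, -1<0); eliminate defend B.
Column defend C is strictly dominated by defend A for General Y (-4<-1, 1<4, -1<0); eliminate defend C.
Row route A is strictly dominated by row route B (1>-4); eliminate route A.
Row route C is strictly dominated by row route B (1>-1); eliminate route C.
Only (route B, defend A) remains, with payoff 1.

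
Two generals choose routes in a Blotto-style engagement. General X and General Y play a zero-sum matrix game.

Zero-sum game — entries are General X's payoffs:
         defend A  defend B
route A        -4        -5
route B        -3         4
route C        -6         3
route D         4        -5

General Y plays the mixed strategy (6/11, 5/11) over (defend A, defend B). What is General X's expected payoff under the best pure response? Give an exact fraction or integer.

2/11

route A: (-4)·(6/11) + (-5)·(5/11) = -49/11.
route B: (-3)·(6/11) + (4)·(5/11) = 2/11.
route C: (-6)·(6/11) + (3)·(5/11) = -21/11.
route D: (4)·(6/11) + (-5)·(5/11) = -1/11.
The best pure response is route B with expected payoff 2/11.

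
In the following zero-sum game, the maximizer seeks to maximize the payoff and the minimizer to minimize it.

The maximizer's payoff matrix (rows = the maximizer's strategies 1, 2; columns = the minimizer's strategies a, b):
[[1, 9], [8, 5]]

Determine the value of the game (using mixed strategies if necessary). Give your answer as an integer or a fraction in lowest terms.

67/11

Row minima are 1 and 5, so the maximizer's maximin is 5; column maxima are 8 and 9, so the minimizer's minimax is 8. These differ, so the equilibrium is in mixed strategies.
Let the maximizer play 1 with probability p. The minimizer is indifferent when p + 8(1−p) = 9p + 5(1−p), giving p = 3/11.
Let the minimizer play a with probability q. The maximizer is indifferent when q + 9(1−q) = 8q + 5(1−q), giving q = 4/11.
The value is 1·(4/11) + (9)·(7/11) = 67/11.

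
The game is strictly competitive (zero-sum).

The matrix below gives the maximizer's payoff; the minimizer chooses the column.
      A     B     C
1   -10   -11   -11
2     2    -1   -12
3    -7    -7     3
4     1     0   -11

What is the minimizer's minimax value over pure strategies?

The worst case (largest entry) in each column is A: 2, B: 0, C: 3.
The best (smallest) of these is 0.

0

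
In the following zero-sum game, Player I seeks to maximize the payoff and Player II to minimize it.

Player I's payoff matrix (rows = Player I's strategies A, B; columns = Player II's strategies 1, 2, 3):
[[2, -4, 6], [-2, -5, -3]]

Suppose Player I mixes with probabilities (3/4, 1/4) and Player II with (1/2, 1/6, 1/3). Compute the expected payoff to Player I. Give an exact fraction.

25/24

Against (1/2, 1/6, 1/3), each row's expected payoff is A: 7/3; B: -17/6.
Taking the (3/4, 1/4)-weighted average: (3/4)·(7/3) + (1/4)·(-17/6) = 25/24.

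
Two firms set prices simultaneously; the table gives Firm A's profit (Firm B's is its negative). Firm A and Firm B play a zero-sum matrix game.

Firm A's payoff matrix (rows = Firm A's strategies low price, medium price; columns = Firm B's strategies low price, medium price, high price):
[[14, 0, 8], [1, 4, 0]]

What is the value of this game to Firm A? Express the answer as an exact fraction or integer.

8/3

Column low price is strictly dominated by high price for Firm B (it gives Firm A more in every row).
The remaining 2×2 game on (low price, medium price) × (medium price, high price) has no saddle point. Let Firm A play low price with probability p; indifference gives 4(1−p) = 8p, so p = 1/3.
Similarly Firm B's optimal q on medium price is 2/3, and the value is 0·(2/3) + (8)·(1/3) = 8/3.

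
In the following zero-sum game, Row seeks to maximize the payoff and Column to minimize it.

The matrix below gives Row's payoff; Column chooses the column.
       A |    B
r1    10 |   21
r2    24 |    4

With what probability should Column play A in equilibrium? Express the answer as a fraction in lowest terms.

17/31

Row minima are 10 and 4, so Row's maximin is 10; column maxima are 24 and 21, so Column's minimax is 21. These differ, so the equilibrium is in mixed strategies.
Let Column play A with probability q. Row is indifferent when 10q + 21(1−q) = 24q + 4(1−q), giving q = 17/31.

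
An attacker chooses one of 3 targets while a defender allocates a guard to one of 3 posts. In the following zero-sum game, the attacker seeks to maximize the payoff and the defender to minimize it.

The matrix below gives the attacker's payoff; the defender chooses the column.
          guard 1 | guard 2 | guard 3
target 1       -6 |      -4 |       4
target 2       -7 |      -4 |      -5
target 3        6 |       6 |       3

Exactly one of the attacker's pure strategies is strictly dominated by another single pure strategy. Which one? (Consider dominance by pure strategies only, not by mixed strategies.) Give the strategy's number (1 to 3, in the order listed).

2

Compare target 2 with target 3: 6 > -7, 6 > -4, 3 > -5.
So target 3 strictly dominates target 2 for the attacker; target 2 is strictly dominated.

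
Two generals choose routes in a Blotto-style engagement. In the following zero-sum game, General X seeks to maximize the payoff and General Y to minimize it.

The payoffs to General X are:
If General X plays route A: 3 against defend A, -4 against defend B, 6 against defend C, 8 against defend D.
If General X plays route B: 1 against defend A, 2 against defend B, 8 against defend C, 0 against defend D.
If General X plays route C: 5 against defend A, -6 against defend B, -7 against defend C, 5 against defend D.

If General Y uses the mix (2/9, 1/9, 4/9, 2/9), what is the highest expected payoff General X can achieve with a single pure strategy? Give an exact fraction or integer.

14/3

route A: (3)·(2/9) + (-4)·(1/9) + (6)·(4/9) + (8)·(2/9) = 14/3.
route B: (1)·(2/9) + (2)·(1/9) + (8)·(4/9) + (0)·(2/9) = 4.
route C: (5)·(2/9) + (-6)·(1/9) + (-7)·(4/9) + (5)·(2/9) = -14/9.
The best pure response is route A with expected payoff 14/3.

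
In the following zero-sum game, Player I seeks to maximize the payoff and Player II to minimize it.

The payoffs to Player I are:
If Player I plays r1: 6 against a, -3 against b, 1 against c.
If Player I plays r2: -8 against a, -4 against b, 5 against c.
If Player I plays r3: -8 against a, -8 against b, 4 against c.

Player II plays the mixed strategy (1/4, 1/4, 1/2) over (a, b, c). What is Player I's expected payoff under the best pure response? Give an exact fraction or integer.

r1: (6)·(1/4) + (-3)·(1/4) + (1)·(1/2) = 5/4.
r2: (-8)·(1/4) + (-4)·(1/4) + (5)·(1/2) = -1/2.
r3: (-8)·(1/4) + (-8)·(1/4) + (4)·(1/2) = -2.
The best pure response is r1 with expected payoff 5/4.

5/4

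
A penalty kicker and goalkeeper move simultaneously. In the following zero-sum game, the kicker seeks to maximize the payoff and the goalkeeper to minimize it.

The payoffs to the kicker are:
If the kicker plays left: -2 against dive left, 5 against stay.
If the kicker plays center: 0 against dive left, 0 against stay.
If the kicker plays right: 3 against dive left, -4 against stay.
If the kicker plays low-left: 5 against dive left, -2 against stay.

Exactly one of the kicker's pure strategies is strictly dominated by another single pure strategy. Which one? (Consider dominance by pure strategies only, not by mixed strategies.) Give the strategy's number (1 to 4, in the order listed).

Compare right with low-left: 5 > 3, -2 > -4.
So low-left strictly dominates right for the kicker; right is strictly dominated.

3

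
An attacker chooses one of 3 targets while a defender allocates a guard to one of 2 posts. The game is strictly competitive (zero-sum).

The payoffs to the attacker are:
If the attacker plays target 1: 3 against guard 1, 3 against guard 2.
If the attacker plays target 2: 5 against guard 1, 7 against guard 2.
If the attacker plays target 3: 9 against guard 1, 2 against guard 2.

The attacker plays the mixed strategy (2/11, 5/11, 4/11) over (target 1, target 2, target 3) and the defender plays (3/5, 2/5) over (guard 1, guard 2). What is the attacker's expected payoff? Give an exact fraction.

Against (3/5, 2/5), each row's expected payoff is target 1: 3; target 2: 29/5; target 3: 31/5.
Taking the (2/11, 5/11, 4/11)-weighted average: (2/11)·(3) + (5/11)·(29/5) + (4/11)·(31/5) = 299/55.

299/55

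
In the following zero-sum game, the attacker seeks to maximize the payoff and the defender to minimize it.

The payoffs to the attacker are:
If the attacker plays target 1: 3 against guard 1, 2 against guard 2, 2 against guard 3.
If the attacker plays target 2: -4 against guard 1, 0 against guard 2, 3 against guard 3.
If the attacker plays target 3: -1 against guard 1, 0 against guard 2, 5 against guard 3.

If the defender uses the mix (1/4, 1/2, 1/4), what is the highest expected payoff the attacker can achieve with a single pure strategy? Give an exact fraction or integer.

target 1: (3)·(1/4) + (2)·(1/2) + (2)·(1/4) = 9/4.
target 2: (-4)·(1/4) + (0)·(1/2) + (3)·(1/4) = -1/4.
target 3: (-1)·(1/4) + (0)·(1/2) + (5)·(1/4) = 1.
The best pure response is target 1 with expected payoff 9/4.

9/4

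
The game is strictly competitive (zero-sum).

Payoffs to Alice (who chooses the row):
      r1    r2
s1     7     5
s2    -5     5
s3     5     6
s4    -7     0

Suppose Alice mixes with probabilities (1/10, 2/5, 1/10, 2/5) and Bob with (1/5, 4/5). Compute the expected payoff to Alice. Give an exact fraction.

Against (1/5, 4/5), each row's expected payoff is s1: 27/5; s2: 3; s3: 29/5; s4: -7/5.
Taking the (1/10, 2/5, 1/10, 2/5)-weighted average: (1/10)·(27/5) + (2/5)·(3) + (1/10)·(29/5) + (2/5)·(-7/5) = 44/25.

44/25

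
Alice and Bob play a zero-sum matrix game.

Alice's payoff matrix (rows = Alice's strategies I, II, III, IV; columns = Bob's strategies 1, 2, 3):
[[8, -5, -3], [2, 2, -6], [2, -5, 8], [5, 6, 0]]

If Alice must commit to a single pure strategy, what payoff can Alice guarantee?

The worst-case payoff for each row is I: -5, II: -6, III: -5, IV: 0.
The best of these is 0.

0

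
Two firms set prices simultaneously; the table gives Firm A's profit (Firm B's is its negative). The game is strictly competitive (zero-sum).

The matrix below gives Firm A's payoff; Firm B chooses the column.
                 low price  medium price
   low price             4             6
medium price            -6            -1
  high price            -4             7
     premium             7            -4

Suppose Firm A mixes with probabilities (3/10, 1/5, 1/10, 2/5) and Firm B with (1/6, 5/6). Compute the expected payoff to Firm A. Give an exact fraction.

59/60

Against (1/6, 5/6), each row's expected payoff is low price: 17/3; medium price: -11/6; high price: 31/6; premium: -13/6.
Taking the (3/10, 1/5, 1/10, 2/5)-weighted average: (3/10)·(17/3) + (1/5)·(-11/6) + (1/10)·(31/6) + (2/5)·(-13/6) = 59/60.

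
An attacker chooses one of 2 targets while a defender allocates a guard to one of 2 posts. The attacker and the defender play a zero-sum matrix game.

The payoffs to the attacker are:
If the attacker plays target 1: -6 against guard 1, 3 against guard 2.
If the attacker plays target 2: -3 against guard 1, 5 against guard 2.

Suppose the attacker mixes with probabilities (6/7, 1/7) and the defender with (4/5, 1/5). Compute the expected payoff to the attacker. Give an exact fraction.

-19/5

Against (4/5, 1/5), each row's expected payoff is target 1: -21/5; target 2: -7/5.
Taking the (6/7, 1/7)-weighted average: (6/7)·(-21/5) + (1/7)·(-7/5) = -19/5.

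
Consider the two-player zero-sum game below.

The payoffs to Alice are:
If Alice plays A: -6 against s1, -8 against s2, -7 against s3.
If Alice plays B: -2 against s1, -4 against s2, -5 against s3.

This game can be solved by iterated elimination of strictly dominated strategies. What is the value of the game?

-5

Column s1 is strictly dominated by s2 for Bob (-8<-6, -4<-2); eliminate s1.
Row A is strictly dominated by row B (-4>-8, -5>-7); eliminate A.
Column s2 is strictly dominated by s3 for Bob (-5<-4); eliminate s2.
Only (B, s3) remains, with payoff -5.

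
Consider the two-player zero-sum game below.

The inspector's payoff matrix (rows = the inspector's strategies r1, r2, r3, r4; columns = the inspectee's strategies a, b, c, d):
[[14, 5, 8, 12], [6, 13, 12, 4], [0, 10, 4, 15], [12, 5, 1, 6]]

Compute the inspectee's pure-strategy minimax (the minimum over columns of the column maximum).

The worst case (largest entry) in each column is a: 14, b: 13, c: 12, d: 15.
The best (smallest) of these is 12.

12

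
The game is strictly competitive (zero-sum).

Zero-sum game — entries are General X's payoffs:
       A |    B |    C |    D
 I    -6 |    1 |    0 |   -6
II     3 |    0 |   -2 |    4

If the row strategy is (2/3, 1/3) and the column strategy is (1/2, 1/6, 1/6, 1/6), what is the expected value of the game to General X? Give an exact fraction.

Against (1/2, 1/6, 1/6, 1/6), each row's expected payoff is I: -23/6; II: 11/6.
Taking the (2/3, 1/3)-weighted average: (2/3)·(-23/6) + (1/3)·(11/6) = -35/18.

-35/18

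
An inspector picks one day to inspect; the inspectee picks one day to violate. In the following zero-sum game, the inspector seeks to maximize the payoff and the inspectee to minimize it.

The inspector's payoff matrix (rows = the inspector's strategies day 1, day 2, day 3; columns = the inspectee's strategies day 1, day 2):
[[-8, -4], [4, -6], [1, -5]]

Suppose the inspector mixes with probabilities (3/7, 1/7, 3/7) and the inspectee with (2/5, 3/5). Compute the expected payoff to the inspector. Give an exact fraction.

-19/5

Against (2/5, 3/5), each row's expected payoff is day 1: -28/5; day 2: -2; day 3: -13/5.
Taking the (3/7, 1/7, 3/7)-weighted average: (3/7)·(-28/5) + (1/7)·(-2) + (3/7)·(-13/5) = -19/5.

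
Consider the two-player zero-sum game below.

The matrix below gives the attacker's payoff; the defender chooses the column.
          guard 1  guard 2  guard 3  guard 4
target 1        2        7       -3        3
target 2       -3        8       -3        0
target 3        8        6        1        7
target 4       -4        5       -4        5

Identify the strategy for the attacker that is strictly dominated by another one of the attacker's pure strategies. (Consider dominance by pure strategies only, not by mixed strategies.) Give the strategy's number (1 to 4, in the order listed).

4

Compare target 4 with target 3: 8 > -4, 6 > 5, 1 > -4, 7 > 5.
So target 3 strictly dominates target 4 for the attacker; target 4 is strictly dominated.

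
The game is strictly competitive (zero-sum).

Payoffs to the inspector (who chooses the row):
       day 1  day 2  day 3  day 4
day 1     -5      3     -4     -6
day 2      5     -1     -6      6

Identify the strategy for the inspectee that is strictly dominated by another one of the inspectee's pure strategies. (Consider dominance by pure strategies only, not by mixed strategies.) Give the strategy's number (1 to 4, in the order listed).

2

The inspectee prefers columns that give the inspector less. Compare day 2 with day 3: -4 < 3, -6 < -1.
So day 3 strictly dominates day 2 for the inspectee; day 2 is strictly dominated.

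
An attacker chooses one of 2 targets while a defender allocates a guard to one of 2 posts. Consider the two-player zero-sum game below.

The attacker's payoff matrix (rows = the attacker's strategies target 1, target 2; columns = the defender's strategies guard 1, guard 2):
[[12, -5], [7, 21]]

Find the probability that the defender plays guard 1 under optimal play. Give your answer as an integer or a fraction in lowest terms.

26/31

Row minima are -5 and 7, so the attacker's maximin is 7; column maxima are 12 and 21, so the defender's minimax is 12. These differ, so the equilibrium is in mixed strategies.
Let the defender play guard 1 with probability q. The attacker is indifferent when 12q − 5(1−q) = 7q + 21(1−q), giving q = 26/31.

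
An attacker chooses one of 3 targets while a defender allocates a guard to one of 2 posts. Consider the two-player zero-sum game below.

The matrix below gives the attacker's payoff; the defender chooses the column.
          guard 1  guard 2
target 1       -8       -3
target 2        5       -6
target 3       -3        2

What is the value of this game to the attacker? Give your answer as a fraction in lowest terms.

-1/2

Row target 1 is strictly dominated by row target 3, so the attacker never plays it.
The remaining 2×2 game on (target 2, target 3) × (guard 1, guard 2) has no saddle point. Let the attacker play target 2 with probability p; indifference gives 5p − 3(1−p) = −6p + 2(1−p), so p = 5/16.
Similarly the defender's optimal q on guard 1 is 1/2, and the value is 5·(1/2) + (-6)·(1/2) = -1/2.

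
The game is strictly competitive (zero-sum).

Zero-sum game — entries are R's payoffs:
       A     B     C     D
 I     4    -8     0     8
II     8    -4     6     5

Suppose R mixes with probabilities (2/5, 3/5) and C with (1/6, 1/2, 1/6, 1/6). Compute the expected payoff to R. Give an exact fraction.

Against (1/6, 1/2, 1/6, 1/6), each row's expected payoff is I: -2; II: 7/6.
Taking the (2/5, 3/5)-weighted average: (2/5)·(-2) + (3/5)·(7/6) = -1/10.

-1/10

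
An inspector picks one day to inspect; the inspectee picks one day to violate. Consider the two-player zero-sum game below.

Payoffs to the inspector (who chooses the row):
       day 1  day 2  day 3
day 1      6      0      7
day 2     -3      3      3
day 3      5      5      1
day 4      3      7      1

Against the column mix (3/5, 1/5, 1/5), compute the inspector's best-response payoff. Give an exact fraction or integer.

day 1: (6)·(3/5) + (0)·(1/5) + (7)·(1/5) = 5.
day 2: (-3)·(3/5) + (3)·(1/5) + (3)·(1/5) = -3/5.
day 3: (5)·(3/5) + (5)·(1/5) + (1)·(1/5) = 21/5.
day 4: (3)·(3/5) + (7)·(1/5) + (1)·(1/5) = 17/5.
The best pure response is day 1 with expected payoff 5.

5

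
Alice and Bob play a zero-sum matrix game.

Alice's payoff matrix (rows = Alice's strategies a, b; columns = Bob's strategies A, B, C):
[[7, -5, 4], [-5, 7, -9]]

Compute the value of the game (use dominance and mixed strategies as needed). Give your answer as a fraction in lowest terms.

-17/25

Column A is strictly dominated by C for Bob (it gives Alice more in every row).
The remaining 2×2 game on (a, b) × (B, C) has no saddle point. Let Alice play a with probability p; indifference gives −5p + 7(1−p) = 4p − 9(1−p), so p = 16/25.
Similarly Bob's optimal q on B is 13/25, and the value is -5·(13/25) + (4)·(12/25) = -17/25.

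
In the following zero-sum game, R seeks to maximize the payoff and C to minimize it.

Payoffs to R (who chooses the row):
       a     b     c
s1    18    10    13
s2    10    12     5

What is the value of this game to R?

53/5

Column a is strictly dominated by c for C (it gives R more in every row).
The remaining 2×2 game on (s1, s2) × (b, c) has no saddle point. Let R play s1 with probability p; indifference gives 10p + 12(1−p) = 13p + 5(1−p), so p = 7/10.
Similarly C's optimal q on b is 4/5, and the value is 10·(4/5) + (13)·(1/5) = 53/5.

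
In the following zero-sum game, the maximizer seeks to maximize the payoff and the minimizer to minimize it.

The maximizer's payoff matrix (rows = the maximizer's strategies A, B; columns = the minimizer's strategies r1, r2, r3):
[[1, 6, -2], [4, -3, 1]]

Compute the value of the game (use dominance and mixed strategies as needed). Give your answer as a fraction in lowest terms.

0

Column r1 is strictly dominated by r3 for the minimizer (it gives the maximizer more in every row).
The remaining 2×2 game on (A, B) × (r2, r3) has no saddle point. Let the maximizer play A with probability p; indifference gives 6p − 3(1−p) = −2p + (1−p), so p = 1/3.
Similarly the minimizer's optimal q on r2 is 1/4, and the value is 6·(1/4) + (-2)·(3/4) = 0.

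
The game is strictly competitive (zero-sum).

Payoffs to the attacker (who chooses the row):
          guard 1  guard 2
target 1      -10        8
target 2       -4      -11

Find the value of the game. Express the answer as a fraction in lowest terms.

-142/25

Row minima are -10 and -11, so the attacker's maximin is -10; column maxima are -4 and 8, so the defender's minimax is -4. These differ, so the equilibrium is in mixed strategies.
Let the attacker play target 1 with probability p. The defender is indifferent when −10p − 4(1−p) = 8p − 11(1−p), giving p = 7/25.
Let the defender play guard 1 with probability q. The attacker is indifferent when −10q + 8(1−q) = −4q − 11(1−q), giving q = 19/25.
The value is -10·(19/25) + (8)·(6/25) = -142/25.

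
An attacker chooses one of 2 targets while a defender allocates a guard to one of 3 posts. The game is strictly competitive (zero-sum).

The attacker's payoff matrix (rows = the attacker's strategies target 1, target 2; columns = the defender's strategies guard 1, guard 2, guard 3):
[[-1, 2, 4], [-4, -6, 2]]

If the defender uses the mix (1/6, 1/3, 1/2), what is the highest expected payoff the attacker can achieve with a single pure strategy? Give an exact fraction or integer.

target 1: (-1)·(1/6) + (2)·(1/3) + (4)·(1/2) = 5/2.
target 2: (-4)·(1/6) + (-6)·(1/3) + (2)·(1/2) = -5/3.
The best pure response is target 1 with expected payoff 5/2.

5/2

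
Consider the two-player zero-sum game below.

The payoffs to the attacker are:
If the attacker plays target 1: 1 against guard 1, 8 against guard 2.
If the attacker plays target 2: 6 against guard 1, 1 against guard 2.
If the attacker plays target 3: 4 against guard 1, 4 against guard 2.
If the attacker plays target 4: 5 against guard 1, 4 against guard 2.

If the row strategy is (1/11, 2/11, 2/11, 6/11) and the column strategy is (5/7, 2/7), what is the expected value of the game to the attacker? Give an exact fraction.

Against (5/7, 2/7), each row's expected payoff is target 1: 3; target 2: 32/7; target 3: 4; target 4: 33/7.
Taking the (1/11, 2/11, 2/11, 6/11)-weighted average: (1/11)·(3) + (2/11)·(32/7) + (2/11)·(4) + (6/11)·(33/7) = 339/77.

339/77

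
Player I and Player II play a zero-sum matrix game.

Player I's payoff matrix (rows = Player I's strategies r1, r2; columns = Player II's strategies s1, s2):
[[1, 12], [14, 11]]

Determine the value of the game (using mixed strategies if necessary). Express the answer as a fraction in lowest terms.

157/14

Row minima are 1 and 11, so Player I's maximin is 11; column maxima are 14 and 12, so Player II's minimax is 12. These differ, so the equilibrium is in mixed strategies.
Let Player I play r1 with probability p. Player II is indifferent when p + 14(1−p) = 12p + 11(1−p), giving p = 3/14.
Let Player II play s1 with probability q. Player I is indifferent when q + 12(1−q) = 14q + 11(1−q), giving q = 1/14.
The value is 1·(1/14) + (12)·(13/14) = 157/14.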